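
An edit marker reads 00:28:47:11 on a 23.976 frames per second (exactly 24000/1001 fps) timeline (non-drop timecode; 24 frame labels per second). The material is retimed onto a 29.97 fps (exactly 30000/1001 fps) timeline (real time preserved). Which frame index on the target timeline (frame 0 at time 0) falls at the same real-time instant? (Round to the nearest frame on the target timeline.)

frame 51824

Source frame index: (0×3600 + 28×60 + 47) × 24 + 11 = 41459.
Real time: 41459 / (24000/1001) = 41500459/24000 s.
Target frame: (41500459/24000) × (30000/1001) = 207295/4 ≈ 51823.750 → 51824.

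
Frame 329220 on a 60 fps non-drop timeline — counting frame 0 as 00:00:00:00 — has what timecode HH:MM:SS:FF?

01:31:27:00

329220 ÷ 60 = 5487 full seconds, remainder 0 frames.
5487 s = 1 h 31 min 27 s.
Timecode: 01:31:27:00.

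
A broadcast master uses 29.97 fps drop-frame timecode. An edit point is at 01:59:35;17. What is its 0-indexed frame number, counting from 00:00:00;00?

As if non-drop at 30 labels/s: (1 × 3600 + 59 × 60 + 35) × 30 + 17 = 215267.
Minute boundaries passed: 119; those not divisible by 10: 119 − 11 = 108; dropped labels = 2 × 108 = 216.
Actual frame index = 215267 − 216 = 215051.

215051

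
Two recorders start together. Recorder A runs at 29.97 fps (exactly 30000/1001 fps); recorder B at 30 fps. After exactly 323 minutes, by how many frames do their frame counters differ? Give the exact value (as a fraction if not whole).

323 min = 19380 s.
A emits 30000/1001 × 19380 = 581400000/1001 frames; B emits 30 × 19380 = 581400.
Difference = 581400/1001 frames (≈ 580.8192); B is ahead of A.

581400/1001 frames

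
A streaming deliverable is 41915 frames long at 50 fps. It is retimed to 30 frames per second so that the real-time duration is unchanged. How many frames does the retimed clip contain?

25149 frames

Target frames = source frames × (target rate / source rate) = 41915 × (30)/(50) = 41915 × 3/5 = 25149.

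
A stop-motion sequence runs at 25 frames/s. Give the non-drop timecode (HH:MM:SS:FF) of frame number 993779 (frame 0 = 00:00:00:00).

993779 ÷ 25 = 39751 full seconds, remainder 4 frames.
39751 s = 11 h 2 min 31 s.
Timecode: 11:02:31:04.

11:02:31:04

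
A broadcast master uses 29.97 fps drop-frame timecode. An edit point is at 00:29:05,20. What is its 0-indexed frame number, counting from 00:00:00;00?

52316

Complete 10-minute blocks: 2, each 17982 frames → 35964.
Remaining 9 whole minutes in the current block: 1800 + 8 × 1798 = 16184 frames.
Within the current minute: 5 × 30 + 20 − 2 = 168 (labels ;00/;01 skipped at this minute). Total = 35964 + 16184 + 168 = 52316.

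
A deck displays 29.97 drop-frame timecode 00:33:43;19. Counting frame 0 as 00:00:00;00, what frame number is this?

60649

As if non-drop at 30 labels/s: (0 × 3600 + 33 × 60 + 43) × 30 + 19 = 60709.
Minute boundaries passed: 33; those not divisible by 10: 33 − 3 = 30; dropped labels = 2 × 30 = 60.
Actual frame index = 60709 − 60 = 60649.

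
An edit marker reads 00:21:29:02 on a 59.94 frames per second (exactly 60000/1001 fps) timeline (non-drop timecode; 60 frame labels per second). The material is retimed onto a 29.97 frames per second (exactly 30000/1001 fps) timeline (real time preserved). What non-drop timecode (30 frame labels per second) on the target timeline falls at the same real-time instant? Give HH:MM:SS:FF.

Source frame index: (0×3600 + 21×60 + 29) × 60 + 2 = 77342.
Real time: 77342 / (60000/1001) = 38709671/30000 s.
Target frame: (38709671/30000) × (30000/1001) = 38671.
At 30 labels/s: frame 38671 → 00:21:29:01.

00:21:29:01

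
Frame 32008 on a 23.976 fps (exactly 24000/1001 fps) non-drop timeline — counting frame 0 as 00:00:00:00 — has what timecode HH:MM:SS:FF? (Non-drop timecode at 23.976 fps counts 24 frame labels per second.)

00:22:13:16

32008 ÷ 24 = 1333 full seconds, remainder 16 frames.
1333 s = 0 h 22 min 13 s.
Timecode: 00:22:13:16.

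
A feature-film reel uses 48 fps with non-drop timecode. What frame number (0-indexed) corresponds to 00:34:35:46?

Total seconds to the label: (0 × 3600 + 34 × 60 + 35) = 2075.
Frame index = 2075 × 48 + 46 = 99646.

frame 99646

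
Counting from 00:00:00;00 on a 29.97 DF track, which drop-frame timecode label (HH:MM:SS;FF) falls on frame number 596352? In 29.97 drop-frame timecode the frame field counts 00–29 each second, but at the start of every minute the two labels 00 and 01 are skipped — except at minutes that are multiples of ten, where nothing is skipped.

Ten DF minutes hold 17982 frames, so frame 596352 lies in block 33 (frames 593406–611387) with 2946 frames into that block.
The block's first minute is 1800 frames and the rest 1798 each; 2946 frames reaches minute 1, so 33 × 18 + 1 × 2 = 596 labels have been skipped so far.
Adding those back, label number 596352 + 596 = 596948 at 30 labels/s is 19898 s + 8 f = 5 h 31 min 38 s frame 8, i.e. 05:31:38;08.

05:31:38;08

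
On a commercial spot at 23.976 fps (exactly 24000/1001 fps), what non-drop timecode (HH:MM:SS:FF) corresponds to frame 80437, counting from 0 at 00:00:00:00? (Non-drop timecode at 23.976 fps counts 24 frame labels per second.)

00:55:51:13

80437 ÷ 24 = 3351 full seconds, remainder 13 frames.
3351 s = 0 h 55 min 51 s.
Timecode: 00:55:51:13.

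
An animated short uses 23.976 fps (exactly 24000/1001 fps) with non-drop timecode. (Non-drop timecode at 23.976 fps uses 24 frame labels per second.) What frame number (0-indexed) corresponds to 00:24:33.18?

35370

Total seconds to the label: (0 × 3600 + 24 × 60 + 33) = 1473.
Frame index = 1473 × 24 + 18 = 35370.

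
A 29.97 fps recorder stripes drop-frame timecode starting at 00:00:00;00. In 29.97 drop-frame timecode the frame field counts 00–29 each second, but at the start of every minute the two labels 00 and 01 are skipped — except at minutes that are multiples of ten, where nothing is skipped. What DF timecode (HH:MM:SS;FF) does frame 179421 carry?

Ten DF minutes hold 17982 frames, so frame 179421 lies in block 9 (frames 161838–179819) with 17583 frames into that block.
The block's first minute is 1800 frames and the rest 1798 each; 17583 frames reaches minute 9, so 9 × 18 + 9 × 2 = 180 labels have been skipped so far.
Adding those back, label number 179421 + 180 = 179601 at 30 labels/s is 5986 s + 21 f = 1 h 39 min 46 s frame 21, i.e. 01:39:46;21.

01:39:46;21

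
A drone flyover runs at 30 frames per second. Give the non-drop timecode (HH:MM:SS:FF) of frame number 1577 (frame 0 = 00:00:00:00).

00:00:52:17

1577 ÷ 30 = 52 full seconds, remainder 17 frames.
52 s = 0 h 0 min 52 s.
Timecode: 00:00:52:17.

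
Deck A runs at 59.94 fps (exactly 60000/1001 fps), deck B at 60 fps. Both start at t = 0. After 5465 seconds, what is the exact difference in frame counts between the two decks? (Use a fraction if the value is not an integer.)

327900/1001 frames

A emits 60000/1001 × 5465 = 327900000/1001 frames; B emits 60 × 5465 = 327900.
Difference = 327900/1001 frames (≈ 327.5724); B is ahead of A.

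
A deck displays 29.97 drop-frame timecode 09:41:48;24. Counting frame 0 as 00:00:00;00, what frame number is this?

1046218

As if non-drop at 30 labels/s: (9 × 3600 + 41 × 60 + 48) × 30 + 24 = 1047264.
Minute boundaries passed: 581; those not divisible by 10: 581 − 58 = 523; dropped labels = 2 × 523 = 1046.
Actual frame index = 1047264 − 1046 = 1046218.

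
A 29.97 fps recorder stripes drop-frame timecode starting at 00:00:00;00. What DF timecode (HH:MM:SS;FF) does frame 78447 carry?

00:43:37;15

Each 10-minute DF block holds 10 × 60 × 30 − 9 × 2 = 17982 frames. 78447 ÷ 17982 → 4 full blocks, remainder 6519.
Within the partial block the first minute is 1800 frames and each further minute 1798, so 3 further minute boundaries passed. Total skipped labels = 18 × 4 + 2 × 3 = 78.
Non-drop label index = 78447 + 78 = 78525; at 30 labels/s that is 00:43:37:15, i.e. DF 00:43:37;15.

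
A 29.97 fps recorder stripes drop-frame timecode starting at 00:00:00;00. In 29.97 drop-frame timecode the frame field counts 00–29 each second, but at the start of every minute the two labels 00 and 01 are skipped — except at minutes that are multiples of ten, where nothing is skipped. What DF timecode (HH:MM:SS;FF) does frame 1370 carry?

00:00:45;20

Ten DF minutes hold 17982 frames, so frame 1370 lies in block 0 (frames 0–17981) with 1370 frames into that block.
The block's first minute is 1800 frames and the rest 1798 each; 1370 frames reaches minute 0, so 0 × 18 + 0 × 2 = 0 labels have been skipped so far.
Adding those back, label number 1370 + 0 = 1370 at 30 labels/s is 45 s + 20 f = 0 h 0 min 45 s frame 20, i.e. 00:00:45;20.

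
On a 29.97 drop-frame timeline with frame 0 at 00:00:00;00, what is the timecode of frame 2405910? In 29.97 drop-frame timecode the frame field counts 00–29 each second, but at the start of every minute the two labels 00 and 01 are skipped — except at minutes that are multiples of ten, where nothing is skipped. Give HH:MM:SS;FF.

Ten DF minutes hold 17982 frames, so frame 2405910 lies in block 133 (frames 2391606–2409587) with 14304 frames into that block.
The block's first minute is 1800 frames and the rest 1798 each; 14304 frames reaches minute 7, so 133 × 18 + 7 × 2 = 2408 labels have been skipped so far.
Adding those back, label number 2405910 + 2408 = 2408318 at 30 labels/s is 80277 s + 8 f = 22 h 17 min 57 s frame 8, i.e. 22:17:57;08.

22:17:57;08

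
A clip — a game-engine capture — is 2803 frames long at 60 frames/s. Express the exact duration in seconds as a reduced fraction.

Running time = 2803 ÷ (60) = 2803 × 1/60 = 2803/60 s.

2803/60 seconds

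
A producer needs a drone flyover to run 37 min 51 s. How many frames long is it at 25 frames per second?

37 min 51 s = 2271 s.
Frames = 2271 × 25 = 56775.

56775 frames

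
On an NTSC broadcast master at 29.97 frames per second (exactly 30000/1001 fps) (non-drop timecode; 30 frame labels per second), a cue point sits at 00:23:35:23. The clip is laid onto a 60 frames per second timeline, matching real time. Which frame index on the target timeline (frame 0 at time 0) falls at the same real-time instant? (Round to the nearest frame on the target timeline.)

Source frame index: (0×3600 + 23×60 + 35) × 30 + 23 = 42473.
Real time: 42473 / (30000/1001) = 42515473/30000 s.
Target frame: (42515473/30000) × (60) = 42515473/500 ≈ 85030.946 → 85031.

frame 85031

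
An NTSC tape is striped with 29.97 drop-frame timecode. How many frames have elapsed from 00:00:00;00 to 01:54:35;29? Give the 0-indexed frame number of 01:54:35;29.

Complete 10-minute blocks: 11, each 17982 frames → 197802.
Remaining 4 whole minutes in the current block: 1800 + 3 × 1798 = 7194 frames.
Within the current minute: 35 × 30 + 29 − 2 = 1077 (labels ;00/;01 skipped at this minute). Total = 197802 + 7194 + 1077 = 206073.

206073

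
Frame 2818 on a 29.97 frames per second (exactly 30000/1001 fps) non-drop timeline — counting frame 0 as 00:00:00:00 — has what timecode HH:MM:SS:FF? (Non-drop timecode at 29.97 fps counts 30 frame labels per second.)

00:01:33:28

2818 ÷ 30 = 93 full seconds, remainder 28 frames.
93 s = 0 h 1 min 33 s.
Timecode: 00:01:33:28.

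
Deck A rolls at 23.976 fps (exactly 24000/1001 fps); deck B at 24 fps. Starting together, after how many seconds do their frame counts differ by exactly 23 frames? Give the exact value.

The gap grows by |24 − 24000/1001| = 24/1001 frames per second.
Time for a 23-frame gap: 23 ÷ (24/1001) = 23023/24 s.

23023/24 seconds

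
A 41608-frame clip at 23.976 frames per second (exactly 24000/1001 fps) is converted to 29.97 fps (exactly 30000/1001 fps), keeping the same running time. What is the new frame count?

52010 frames

Target frames = source frames × (target rate / source rate) = 41608 × (30000/1001)/(24000/1001) = 41608 × 5/4 = 52010.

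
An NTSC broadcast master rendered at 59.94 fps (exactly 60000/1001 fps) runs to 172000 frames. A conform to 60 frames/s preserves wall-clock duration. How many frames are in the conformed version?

172172 frames

Target frames = source frames × (target rate / source rate) = 172000 × (60)/(60000/1001) = 172000 × 1001/1000 = 172172.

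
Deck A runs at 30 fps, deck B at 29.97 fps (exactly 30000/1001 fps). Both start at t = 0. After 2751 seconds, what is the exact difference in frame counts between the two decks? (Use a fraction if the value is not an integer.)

11790/143 frames

A emits 30 × 2751 = 82530 frames; B emits 30000/1001 × 2751 = 11790000/143.
Difference = 11790/143 frames (≈ 82.4476); B is behind A.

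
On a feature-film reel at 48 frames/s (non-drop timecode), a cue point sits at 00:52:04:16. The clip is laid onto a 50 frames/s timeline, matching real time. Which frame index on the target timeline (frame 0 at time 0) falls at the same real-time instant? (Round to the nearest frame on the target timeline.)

Source frame index: (0×3600 + 52×60 + 4) × 48 + 16 = 149968.
Real time: 149968 / (48) = 9373/3 s.
Target frame: (9373/3) × (50) = 468650/3 ≈ 156216.667 → 156217.

frame 156217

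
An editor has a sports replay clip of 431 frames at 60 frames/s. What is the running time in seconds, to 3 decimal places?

Running time = 431 × 1/60 = 431/60 s ≈ 7.183 s.

7.183 seconds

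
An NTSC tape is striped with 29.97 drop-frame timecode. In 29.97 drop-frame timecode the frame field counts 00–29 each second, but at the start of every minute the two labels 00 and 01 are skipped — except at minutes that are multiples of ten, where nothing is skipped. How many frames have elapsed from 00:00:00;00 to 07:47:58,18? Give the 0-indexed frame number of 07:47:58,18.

As if non-drop at 30 labels/s: (7 × 3600 + 47 × 60 + 58) × 30 + 18 = 842358.
Minute boundaries passed: 467; those not divisible by 10: 467 − 46 = 421; dropped labels = 2 × 421 = 842.
Actual frame index = 842358 − 842 = 841516.

841516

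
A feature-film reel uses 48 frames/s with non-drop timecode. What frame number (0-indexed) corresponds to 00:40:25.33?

Total seconds to the label: (0 × 3600 + 40 × 60 + 25) = 2425.
Frame index = 2425 × 48 + 33 = 116433.

116433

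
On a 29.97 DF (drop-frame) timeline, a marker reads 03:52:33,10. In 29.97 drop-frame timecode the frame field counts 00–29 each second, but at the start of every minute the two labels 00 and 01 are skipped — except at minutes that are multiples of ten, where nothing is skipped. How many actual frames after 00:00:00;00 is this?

Complete 10-minute blocks: 23, each 17982 frames → 413586.
Remaining 2 whole minutes in the current block: 1800 + 1 × 1798 = 3598 frames.
Within the current minute: 33 × 30 + 10 − 2 = 998 (labels ;00/;01 skipped at this minute). Total = 413586 + 3598 + 998 = 418182.

418182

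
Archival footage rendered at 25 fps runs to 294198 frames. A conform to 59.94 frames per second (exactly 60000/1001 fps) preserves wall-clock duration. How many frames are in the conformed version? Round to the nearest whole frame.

705370 frames

Frames at target rate = 294198 × (60000/1001) / (25) = 706075200/1001 ≈ 705369.830.
Nearest whole frame: 705370.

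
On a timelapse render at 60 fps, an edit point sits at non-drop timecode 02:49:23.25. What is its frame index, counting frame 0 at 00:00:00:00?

609805

Total seconds to the label: (2 × 3600 + 49 × 60 + 23) = 10163.
Frame index = 10163 × 60 + 25 = 609805.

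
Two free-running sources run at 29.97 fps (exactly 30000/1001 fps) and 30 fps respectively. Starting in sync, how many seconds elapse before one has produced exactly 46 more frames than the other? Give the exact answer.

The gap grows by |30 − 30000/1001| = 30/1001 frames per second.
Time for a 46-frame gap: 46 ÷ (30/1001) = 23023/15 s.

23023/15 seconds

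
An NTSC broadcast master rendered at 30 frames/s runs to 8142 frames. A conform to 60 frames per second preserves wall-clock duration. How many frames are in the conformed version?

Target frames = source frames × (target rate / source rate) = 8142 × (60)/(30) = 8142 × 2 = 16284.

16284 frames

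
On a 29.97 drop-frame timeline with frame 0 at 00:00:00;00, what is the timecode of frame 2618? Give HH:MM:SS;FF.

00:01:27;10

Each 10-minute DF block holds 10 × 60 × 30 − 9 × 2 = 17982 frames. 2618 ÷ 17982 → 0 full blocks, remainder 2618.
Within the partial block the first minute is 1800 frames and each further minute 1798, so 1 further minute boundary passed. Total skipped labels = 18 × 0 + 2 × 1 = 2.
Non-drop label index = 2618 + 2 = 2620; at 30 labels/s that is 00:01:27:10, i.e. DF 00:01:27;10.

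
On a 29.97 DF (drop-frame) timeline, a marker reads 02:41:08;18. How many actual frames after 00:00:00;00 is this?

As if non-drop at 30 labels/s: (2 × 3600 + 41 × 60 + 8) × 30 + 18 = 290058.
Minute boundaries passed: 161; those not divisible by 10: 161 − 16 = 145; dropped labels = 2 × 145 = 290.
Actual frame index = 290058 − 290 = 289768.

289768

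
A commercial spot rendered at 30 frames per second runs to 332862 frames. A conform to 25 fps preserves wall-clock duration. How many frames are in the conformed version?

Target frames = source frames × (target rate / source rate) = 332862 × (25)/(30) = 332862 × 5/6 = 277385.

277385 frames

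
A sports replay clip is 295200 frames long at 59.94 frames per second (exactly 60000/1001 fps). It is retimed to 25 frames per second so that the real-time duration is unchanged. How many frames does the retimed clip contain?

Target frames = source frames × (target rate / source rate) = 295200 × (25)/(60000/1001) = 295200 × 1001/2400 = 123123.

123123 frames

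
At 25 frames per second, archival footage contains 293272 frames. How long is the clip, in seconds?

11730.88 seconds

Running time = 293272 / (25) = 11730.88 s.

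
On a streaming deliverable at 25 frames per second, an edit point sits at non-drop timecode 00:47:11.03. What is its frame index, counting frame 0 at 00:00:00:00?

70778

Total seconds to the label: (0 × 3600 + 47 × 60 + 11) = 2831.
Frame index = 2831 × 25 + 3 = 70778.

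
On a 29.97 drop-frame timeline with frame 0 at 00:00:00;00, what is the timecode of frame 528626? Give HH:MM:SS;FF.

Ten DF minutes hold 17982 frames, so frame 528626 lies in block 29 (frames 521478–539459) with 7148 frames into that block.
The block's first minute is 1800 frames and the rest 1798 each; 7148 frames reaches minute 3, so 29 × 18 + 3 × 2 = 528 labels have been skipped so far.
Adding those back, label number 528626 + 528 = 529154 at 30 labels/s is 17638 s + 14 f = 4 h 53 min 58 s frame 14, i.e. 04:53:58;14.

04:53:58;14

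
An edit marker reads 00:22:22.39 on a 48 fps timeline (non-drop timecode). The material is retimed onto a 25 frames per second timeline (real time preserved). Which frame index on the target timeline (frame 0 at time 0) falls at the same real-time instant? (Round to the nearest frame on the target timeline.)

frame 33570

Source frame index: (0×3600 + 22×60 + 22) × 48 + 39 = 64455.
Real time: 64455 / (48) = 21485/16 s.
Target frame: (21485/16) × (25) = 537125/16 ≈ 33570.312 → 33570.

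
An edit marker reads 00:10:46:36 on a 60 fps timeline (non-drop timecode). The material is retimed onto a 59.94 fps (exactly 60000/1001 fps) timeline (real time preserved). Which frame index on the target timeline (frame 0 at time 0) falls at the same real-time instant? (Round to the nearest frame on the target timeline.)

Source frame index: (0×3600 + 10×60 + 46) × 60 + 36 = 38796.
Real time: 38796 / (60) = 3233/5 s.
Target frame: (3233/5) × (60000/1001) = 38796000/1001 ≈ 38757.243 → 38757.

frame 38757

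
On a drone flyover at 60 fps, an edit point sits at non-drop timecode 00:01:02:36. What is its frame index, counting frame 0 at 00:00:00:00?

Total seconds to the label: (0 × 3600 + 1 × 60 + 2) = 62.
Frame index = 62 × 60 + 36 = 3756.

3756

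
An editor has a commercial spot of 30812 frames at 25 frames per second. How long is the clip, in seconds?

1232.48 seconds

Running time = 30812 / (25) = 1232.48 s.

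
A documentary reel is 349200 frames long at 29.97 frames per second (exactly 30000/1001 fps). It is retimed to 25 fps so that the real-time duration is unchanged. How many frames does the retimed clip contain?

291291 frames

Target frames = source frames × (target rate / source rate) = 349200 × (25)/(30000/1001) = 349200 × 1001/1200 = 291291.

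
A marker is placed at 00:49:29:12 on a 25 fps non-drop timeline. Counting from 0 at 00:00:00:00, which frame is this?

Total seconds to the label: (0 × 3600 + 49 × 60 + 29) = 2969.
Frame index = 2969 × 25 + 12 = 74237.

frame 74237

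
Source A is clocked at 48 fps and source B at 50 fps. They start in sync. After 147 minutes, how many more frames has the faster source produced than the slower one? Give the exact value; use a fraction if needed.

147 min = 8820 s.
A emits 48 × 8820 = 423360 frames; B emits 50 × 8820 = 441000.
Difference = 17640 frames; B is ahead of A.

17640 frames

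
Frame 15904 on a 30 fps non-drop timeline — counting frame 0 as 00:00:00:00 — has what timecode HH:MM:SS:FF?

00:08:50:04

15904 ÷ 30 = 530 full seconds, remainder 4 frames.
530 s = 0 h 8 min 50 s.
Timecode: 00:08:50:04.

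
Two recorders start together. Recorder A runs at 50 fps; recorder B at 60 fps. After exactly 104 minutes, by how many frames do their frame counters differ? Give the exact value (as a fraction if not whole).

62400 frames

104 min = 6240 s.
A emits 50 × 6240 = 312000 frames; B emits 60 × 6240 = 374400.
Difference = 62400 frames; B is ahead of A.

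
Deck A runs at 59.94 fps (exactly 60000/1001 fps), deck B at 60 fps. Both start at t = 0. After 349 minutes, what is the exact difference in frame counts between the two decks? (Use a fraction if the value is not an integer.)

1256400/1001 frames

349 min = 20940 s.
A emits 60000/1001 × 20940 = 1256400000/1001 frames; B emits 60 × 20940 = 1256400.
Difference = 1256400/1001 frames (≈ 1255.1449); B is ahead of A.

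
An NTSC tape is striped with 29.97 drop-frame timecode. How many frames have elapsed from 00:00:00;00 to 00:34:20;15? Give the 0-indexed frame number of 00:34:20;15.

As if non-drop at 30 labels/s: (0 × 3600 + 34 × 60 + 20) × 30 + 15 = 61815.
Minute boundaries passed: 34; those not divisible by 10: 34 − 3 = 31; dropped labels = 2 × 31 = 62.
Actual frame index = 61815 − 62 = 61753.

61753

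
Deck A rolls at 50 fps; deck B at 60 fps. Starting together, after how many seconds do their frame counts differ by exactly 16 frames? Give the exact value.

The gap grows by |60 − 50| = 10 frames per second.
Time for a 16-frame gap: 16 ÷ (10) = 1.6 s.

1.6 seconds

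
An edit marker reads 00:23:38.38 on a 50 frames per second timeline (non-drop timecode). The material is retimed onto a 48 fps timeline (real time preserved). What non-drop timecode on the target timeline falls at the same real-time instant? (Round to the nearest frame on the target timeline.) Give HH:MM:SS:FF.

Source frame index: (0×3600 + 23×60 + 38) × 50 + 38 = 70938.
Real time: 70938 / (50) = 35469/25 s.
Target frame: (35469/25) × (48) = 1702512/25 ≈ 68100.480 → 68100.
At 48 labels/s: frame 68100 → 00:23:38:36.

00:23:38:36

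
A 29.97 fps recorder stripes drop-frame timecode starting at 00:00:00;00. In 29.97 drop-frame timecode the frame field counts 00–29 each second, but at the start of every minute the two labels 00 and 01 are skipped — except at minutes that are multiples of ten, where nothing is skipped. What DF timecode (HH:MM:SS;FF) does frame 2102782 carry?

19:29:22;28

Each 10-minute DF block holds 10 × 60 × 30 − 9 × 2 = 17982 frames. 2102782 ÷ 17982 → 116 full blocks, remainder 16870.
Within the partial block the first minute is 1800 frames and each further minute 1798, so 9 further minute boundaries passed. Total skipped labels = 18 × 116 + 2 × 9 = 2106.
Non-drop label index = 2102782 + 2106 = 2104888; at 30 labels/s that is 19:29:22:28, i.e. DF 19:29:22;28.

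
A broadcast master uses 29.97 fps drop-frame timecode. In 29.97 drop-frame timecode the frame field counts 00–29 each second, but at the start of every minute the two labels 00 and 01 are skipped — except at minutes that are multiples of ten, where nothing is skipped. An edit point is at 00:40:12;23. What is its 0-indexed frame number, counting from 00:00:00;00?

72311

Complete 10-minute blocks: 4, each 17982 frames → 71928.
Remaining 0 whole minutes in the current block: 0 frames.
Within the current minute: 12 × 30 + 23 = 383. Total = 71928 + 0 + 383 = 72311.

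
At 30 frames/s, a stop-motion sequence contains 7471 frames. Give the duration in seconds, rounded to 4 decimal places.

Running time = 7471 × 1/30 = 7471/30 s ≈ 249.0333 s.

249.0333 seconds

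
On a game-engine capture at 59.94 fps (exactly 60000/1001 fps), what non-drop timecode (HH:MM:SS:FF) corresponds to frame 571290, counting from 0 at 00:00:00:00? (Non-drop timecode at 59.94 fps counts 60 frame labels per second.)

02:38:41:30

571290 ÷ 60 = 9521 full seconds, remainder 30 frames.
9521 s = 2 h 38 min 41 s.
Timecode: 02:38:41:30.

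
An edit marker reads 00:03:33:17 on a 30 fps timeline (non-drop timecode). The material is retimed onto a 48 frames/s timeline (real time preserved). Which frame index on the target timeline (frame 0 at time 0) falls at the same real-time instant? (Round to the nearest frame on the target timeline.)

frame 10251

Source frame index: (0×3600 + 3×60 + 33) × 30 + 17 = 6407.
Real time: 6407 / (30) = 6407/30 s.
Target frame: (6407/30) × (48) = 51256/5 ≈ 10251.200 → 10251.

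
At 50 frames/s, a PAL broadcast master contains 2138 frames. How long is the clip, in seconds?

42.76 seconds

Running time = 2138 / (50) = 42.76 s.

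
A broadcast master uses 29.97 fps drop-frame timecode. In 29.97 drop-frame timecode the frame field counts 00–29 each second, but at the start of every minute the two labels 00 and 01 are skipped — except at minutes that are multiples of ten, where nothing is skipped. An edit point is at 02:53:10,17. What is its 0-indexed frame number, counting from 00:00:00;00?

311405

Complete 10-minute blocks: 17, each 17982 frames → 305694.
Remaining 3 whole minutes in the current block: 1800 + 2 × 1798 = 5396 frames.
Within the current minute: 10 × 30 + 17 − 2 = 315 (labels ;00/;01 skipped at this minute). Total = 305694 + 5396 + 315 = 311405.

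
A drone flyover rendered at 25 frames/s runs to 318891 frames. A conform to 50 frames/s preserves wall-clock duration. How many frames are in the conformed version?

Frames at target rate = 318891 × (50) / (25) = 637782.

637782 frames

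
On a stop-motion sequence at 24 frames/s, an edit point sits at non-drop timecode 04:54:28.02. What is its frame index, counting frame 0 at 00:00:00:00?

frame 424034

Total seconds to the label: (4 × 3600 + 54 × 60 + 28) = 17668.
Frame index = 17668 × 24 + 2 = 424034.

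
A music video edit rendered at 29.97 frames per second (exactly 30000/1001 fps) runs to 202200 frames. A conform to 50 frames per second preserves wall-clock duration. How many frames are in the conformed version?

Target frames = source frames × (target rate / source rate) = 202200 × (50)/(30000/1001) = 202200 × 1001/600 = 337337.

337337 frames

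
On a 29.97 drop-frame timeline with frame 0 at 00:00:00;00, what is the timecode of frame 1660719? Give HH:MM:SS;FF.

15:23:32;21

Ten DF minutes hold 17982 frames, so frame 1660719 lies in block 92 (frames 1654344–1672325) with 6375 frames into that block.
The block's first minute is 1800 frames and the rest 1798 each; 6375 frames reaches minute 3, so 92 × 18 + 3 × 2 = 1662 labels have been skipped so far.
Adding those back, label number 1660719 + 1662 = 1662381 at 30 labels/s is 55412 s + 21 f = 15 h 23 min 32 s frame 21, i.e. 15:23:32;21.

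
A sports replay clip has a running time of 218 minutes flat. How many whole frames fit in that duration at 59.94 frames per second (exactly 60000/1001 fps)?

218 min = 13080 s.
Frames = 13080 × 60000/1001 = 784800000/1001 ≈ 784015.9840.
Complete frames: 784015.

784015 frames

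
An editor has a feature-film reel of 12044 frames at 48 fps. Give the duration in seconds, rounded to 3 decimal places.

250.917 seconds

Running time = 12044 × 1/48 = 3011/12 s ≈ 250.917 s.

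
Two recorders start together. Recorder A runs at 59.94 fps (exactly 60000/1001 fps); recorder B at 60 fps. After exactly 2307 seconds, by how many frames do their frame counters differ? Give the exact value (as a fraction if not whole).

138420/1001 frames

A emits 60000/1001 × 2307 = 138420000/1001 frames; B emits 60 × 2307 = 138420.
Difference = 138420/1001 frames (≈ 138.2817); B is ahead of A.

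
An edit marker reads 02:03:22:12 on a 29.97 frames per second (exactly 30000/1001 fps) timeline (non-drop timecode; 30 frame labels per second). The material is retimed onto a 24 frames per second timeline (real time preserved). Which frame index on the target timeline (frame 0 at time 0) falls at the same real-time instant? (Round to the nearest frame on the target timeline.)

Source frame index: (2×3600 + 3×60 + 22) × 30 + 12 = 222072.
Real time: 222072 / (30000/1001) = 9262253/1250 s.
Target frame: (9262253/1250) × (24) = 111147036/625 ≈ 177835.258 → 177835.

frame 177835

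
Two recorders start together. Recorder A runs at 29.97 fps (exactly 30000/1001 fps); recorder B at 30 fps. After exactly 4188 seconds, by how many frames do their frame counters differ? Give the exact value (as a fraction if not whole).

125640/1001 frames

A emits 30000/1001 × 4188 = 125640000/1001 frames; B emits 30 × 4188 = 125640.
Difference = 125640/1001 frames (≈ 125.5145); B is ahead of A.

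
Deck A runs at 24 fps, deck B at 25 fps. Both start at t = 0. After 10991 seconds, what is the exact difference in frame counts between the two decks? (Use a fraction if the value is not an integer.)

A emits 24 × 10991 = 263784 frames; B emits 25 × 10991 = 274775.
Difference = 10991 frames; B is ahead of A.

10991 frames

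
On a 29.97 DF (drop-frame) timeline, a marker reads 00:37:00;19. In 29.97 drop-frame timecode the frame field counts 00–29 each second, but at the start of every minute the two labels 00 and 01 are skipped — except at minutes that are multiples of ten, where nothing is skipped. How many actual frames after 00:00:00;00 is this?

As if non-drop at 30 labels/s: (0 × 3600 + 37 × 60 + 0) × 30 + 19 = 66619.
Minute boundaries passed: 37; those not divisible by 10: 37 − 3 = 34; dropped labels = 2 × 34 = 68.
Actual frame index = 66619 − 68 = 66551.

66551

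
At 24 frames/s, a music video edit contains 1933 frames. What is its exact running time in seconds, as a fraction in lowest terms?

1933/24 seconds

Running time = 1933 ÷ (24) = 1933 × 1/24 = 1933/24 s.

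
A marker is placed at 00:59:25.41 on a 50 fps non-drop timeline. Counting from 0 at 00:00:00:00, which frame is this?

178291

Total seconds to the label: (0 × 3600 + 59 × 60 + 25) = 3565.
Frame index = 3565 × 50 + 41 = 178291.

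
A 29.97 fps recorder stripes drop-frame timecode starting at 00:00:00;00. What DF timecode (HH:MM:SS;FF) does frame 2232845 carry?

Ten DF minutes hold 17982 frames, so frame 2232845 lies in block 124 (frames 2229768–2247749) with 3077 frames into that block.
The block's first minute is 1800 frames and the rest 1798 each; 3077 frames reaches minute 1, so 124 × 18 + 1 × 2 = 2234 labels have been skipped so far.
Adding those back, label number 2232845 + 2234 = 2235079 at 30 labels/s is 74502 s + 19 f = 20 h 41 min 42 s frame 19, i.e. 20:41:42;19.

20:41:42;19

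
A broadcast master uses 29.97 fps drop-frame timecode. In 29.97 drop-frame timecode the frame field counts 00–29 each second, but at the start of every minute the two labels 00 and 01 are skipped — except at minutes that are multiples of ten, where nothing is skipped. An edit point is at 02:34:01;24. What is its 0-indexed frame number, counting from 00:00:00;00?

As if non-drop at 30 labels/s: (2 × 3600 + 34 × 60 + 1) × 30 + 24 = 277254.
Minute boundaries passed: 154; those not divisible by 10: 154 − 15 = 139; dropped labels = 2 × 139 = 278.
Actual frame index = 277254 − 278 = 276976.

276976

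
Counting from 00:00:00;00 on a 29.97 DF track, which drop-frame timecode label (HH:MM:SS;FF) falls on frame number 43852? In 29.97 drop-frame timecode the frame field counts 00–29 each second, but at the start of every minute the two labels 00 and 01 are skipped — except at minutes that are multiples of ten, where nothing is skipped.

00:24:23;06

Ten DF minutes hold 17982 frames, so frame 43852 lies in block 2 (frames 35964–53945) with 7888 frames into that block.
The block's first minute is 1800 frames and the rest 1798 each; 7888 frames reaches minute 4, so 2 × 18 + 4 × 2 = 44 labels have been skipped so far.
Adding those back, label number 43852 + 44 = 43896 at 30 labels/s is 1463 s + 6 f = 0 h 24 min 23 s frame 6, i.e. 00:24:23;06.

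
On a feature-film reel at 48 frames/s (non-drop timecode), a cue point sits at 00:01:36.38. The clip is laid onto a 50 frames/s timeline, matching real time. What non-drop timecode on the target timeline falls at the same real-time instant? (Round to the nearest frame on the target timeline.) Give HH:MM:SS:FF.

Source frame index: (0×3600 + 1×60 + 36) × 48 + 38 = 4646.
Real time: 4646 / (48) = 2323/24 s.
Target frame: (2323/24) × (50) = 58075/12 ≈ 4839.583 → 4840.
At 50 labels/s: frame 4840 → 00:01:36:40.

00:01:36:40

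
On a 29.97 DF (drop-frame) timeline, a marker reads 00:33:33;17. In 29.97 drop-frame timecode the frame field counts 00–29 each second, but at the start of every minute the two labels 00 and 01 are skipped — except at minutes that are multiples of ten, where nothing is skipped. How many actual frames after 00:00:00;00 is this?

Complete 10-minute blocks: 3, each 17982 frames → 53946.
Remaining 3 whole minutes in the current block: 1800 + 2 × 1798 = 5396 frames.
Within the current minute: 33 × 30 + 17 − 2 = 1005 (labels ;00/;01 skipped at this minute). Total = 53946 + 5396 + 1005 = 60347.

60347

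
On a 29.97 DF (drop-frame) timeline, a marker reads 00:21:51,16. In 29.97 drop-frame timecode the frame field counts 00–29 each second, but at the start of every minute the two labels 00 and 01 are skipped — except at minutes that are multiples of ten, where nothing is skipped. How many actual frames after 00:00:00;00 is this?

As if non-drop at 30 labels/s: (0 × 3600 + 21 × 60 + 51) × 30 + 16 = 39346.
Minute boundaries passed: 21; those not divisible by 10: 21 − 2 = 19; dropped labels = 2 × 19 = 38.
Actual frame index = 39346 − 38 = 39308.

39308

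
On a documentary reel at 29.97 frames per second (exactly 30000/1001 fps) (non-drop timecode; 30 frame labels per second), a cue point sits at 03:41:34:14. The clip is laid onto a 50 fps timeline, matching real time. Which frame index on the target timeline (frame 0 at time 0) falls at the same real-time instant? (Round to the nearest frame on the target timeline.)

Source frame index: (3×3600 + 41×60 + 34) × 30 + 14 = 398834.
Real time: 398834 / (30000/1001) = 199616417/15000 s.
Target frame: (199616417/15000) × (50) = 199616417/300 ≈ 665388.057 → 665388.

frame 665388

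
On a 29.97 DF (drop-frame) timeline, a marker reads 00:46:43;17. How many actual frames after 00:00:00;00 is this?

84023

As if non-drop at 30 labels/s: (0 × 3600 + 46 × 60 + 43) × 30 + 17 = 84107.
Minute boundaries passed: 46; those not divisible by 10: 46 − 4 = 42; dropped labels = 2 × 42 = 84.
Actual frame index = 84107 − 84 = 84023.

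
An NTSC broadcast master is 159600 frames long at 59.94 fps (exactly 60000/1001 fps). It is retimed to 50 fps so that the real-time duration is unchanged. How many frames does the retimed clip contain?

133133 frames

Target frames = source frames × (target rate / source rate) = 159600 × (50)/(60000/1001) = 159600 × 1001/1200 = 133133.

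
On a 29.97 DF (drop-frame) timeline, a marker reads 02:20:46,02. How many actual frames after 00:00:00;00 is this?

As if non-drop at 30 labels/s: (2 × 3600 + 20 × 60 + 46) × 30 + 2 = 253382.
Minute boundaries passed: 140; those not divisible by 10: 140 − 14 = 126; dropped labels = 2 × 126 = 252.
Actual frame index = 253382 − 252 = 253130.

253130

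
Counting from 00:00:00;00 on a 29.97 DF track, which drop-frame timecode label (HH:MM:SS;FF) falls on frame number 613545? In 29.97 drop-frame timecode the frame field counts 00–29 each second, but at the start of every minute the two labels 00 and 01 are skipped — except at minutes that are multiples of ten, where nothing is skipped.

Each 10-minute DF block holds 10 × 60 × 30 − 9 × 2 = 17982 frames. 613545 ÷ 17982 → 34 full blocks, remainder 2157.
Within the partial block the first minute is 1800 frames and each further minute 1798, so 1 further minute boundary passed. Total skipped labels = 18 × 34 + 2 × 1 = 614.
Non-drop label index = 613545 + 614 = 614159; at 30 labels/s that is 05:41:11:29, i.e. DF 05:41:11;29.

05:41:11;29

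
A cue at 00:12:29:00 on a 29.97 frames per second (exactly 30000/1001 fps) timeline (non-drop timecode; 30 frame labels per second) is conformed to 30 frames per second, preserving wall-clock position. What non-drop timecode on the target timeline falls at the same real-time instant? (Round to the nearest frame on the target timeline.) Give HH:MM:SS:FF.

00:12:29:22

Source frame index: (0×3600 + 12×60 + 29) × 30 + 0 = 22470.
Real time: 22470 / (30000/1001) = 749749/1000 s.
Target frame: (749749/1000) × (30) = 2249247/100 ≈ 22492.470 → 22492.
At 30 labels/s: frame 22492 → 00:12:29:22.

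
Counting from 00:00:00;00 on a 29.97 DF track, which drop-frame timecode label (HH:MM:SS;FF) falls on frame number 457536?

Ten DF minutes hold 17982 frames, so frame 457536 lies in block 25 (frames 449550–467531) with 7986 frames into that block.
The block's first minute is 1800 frames and the rest 1798 each; 7986 frames reaches minute 4, so 25 × 18 + 4 × 2 = 458 labels have been skipped so far.
Adding those back, label number 457536 + 458 = 457994 at 30 labels/s is 15266 s + 14 f = 4 h 14 min 26 s frame 14, i.e. 04:14:26;14.

04:14:26;14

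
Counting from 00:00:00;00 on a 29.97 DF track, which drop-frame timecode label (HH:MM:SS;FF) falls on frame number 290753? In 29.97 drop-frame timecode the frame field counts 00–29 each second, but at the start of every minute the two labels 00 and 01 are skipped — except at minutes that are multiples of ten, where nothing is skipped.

Ten DF minutes hold 17982 frames, so frame 290753 lies in block 16 (frames 287712–305693) with 3041 frames into that block.
The block's first minute is 1800 frames and the rest 1798 each; 3041 frames reaches minute 1, so 16 × 18 + 1 × 2 = 290 labels have been skipped so far.
Adding those back, label number 290753 + 290 = 291043 at 30 labels/s is 9701 s + 13 f = 2 h 41 min 41 s frame 13, i.e. 02:41:41;13.

02:41:41;13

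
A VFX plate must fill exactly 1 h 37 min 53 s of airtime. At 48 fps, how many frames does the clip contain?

281904 frames

1 h 37 min 53 s = 5873 s.
Frames = 5873 × 48 = 281904.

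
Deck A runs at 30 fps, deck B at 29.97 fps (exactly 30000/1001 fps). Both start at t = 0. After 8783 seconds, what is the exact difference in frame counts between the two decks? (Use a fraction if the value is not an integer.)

A emits 30 × 8783 = 263490 frames; B emits 30000/1001 × 8783 = 263490000/1001.
Difference = 263490/1001 frames (≈ 263.2268); B is behind A.

263490/1001 frames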